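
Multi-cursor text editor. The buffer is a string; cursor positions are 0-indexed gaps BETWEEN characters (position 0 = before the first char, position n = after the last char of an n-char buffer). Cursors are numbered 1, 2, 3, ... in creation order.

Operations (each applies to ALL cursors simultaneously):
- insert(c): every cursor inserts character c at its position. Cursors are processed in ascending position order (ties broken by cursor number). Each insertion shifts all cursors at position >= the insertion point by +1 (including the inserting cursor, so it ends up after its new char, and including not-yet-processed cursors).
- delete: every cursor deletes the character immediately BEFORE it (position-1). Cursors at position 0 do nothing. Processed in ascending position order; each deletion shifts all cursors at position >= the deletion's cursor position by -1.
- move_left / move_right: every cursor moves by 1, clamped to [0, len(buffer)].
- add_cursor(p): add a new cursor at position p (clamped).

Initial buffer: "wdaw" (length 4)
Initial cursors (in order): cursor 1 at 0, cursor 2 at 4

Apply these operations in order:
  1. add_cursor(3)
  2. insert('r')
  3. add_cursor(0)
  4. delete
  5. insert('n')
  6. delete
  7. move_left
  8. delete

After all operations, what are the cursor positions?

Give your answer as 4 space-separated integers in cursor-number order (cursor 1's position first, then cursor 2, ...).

Answer: 0 1 1 0

Derivation:
After op 1 (add_cursor(3)): buffer="wdaw" (len 4), cursors c1@0 c3@3 c2@4, authorship ....
After op 2 (insert('r')): buffer="rwdarwr" (len 7), cursors c1@1 c3@5 c2@7, authorship 1...3.2
After op 3 (add_cursor(0)): buffer="rwdarwr" (len 7), cursors c4@0 c1@1 c3@5 c2@7, authorship 1...3.2
After op 4 (delete): buffer="wdaw" (len 4), cursors c1@0 c4@0 c3@3 c2@4, authorship ....
After op 5 (insert('n')): buffer="nnwdanwn" (len 8), cursors c1@2 c4@2 c3@6 c2@8, authorship 14...3.2
After op 6 (delete): buffer="wdaw" (len 4), cursors c1@0 c4@0 c3@3 c2@4, authorship ....
After op 7 (move_left): buffer="wdaw" (len 4), cursors c1@0 c4@0 c3@2 c2@3, authorship ....
After op 8 (delete): buffer="ww" (len 2), cursors c1@0 c4@0 c2@1 c3@1, authorship ..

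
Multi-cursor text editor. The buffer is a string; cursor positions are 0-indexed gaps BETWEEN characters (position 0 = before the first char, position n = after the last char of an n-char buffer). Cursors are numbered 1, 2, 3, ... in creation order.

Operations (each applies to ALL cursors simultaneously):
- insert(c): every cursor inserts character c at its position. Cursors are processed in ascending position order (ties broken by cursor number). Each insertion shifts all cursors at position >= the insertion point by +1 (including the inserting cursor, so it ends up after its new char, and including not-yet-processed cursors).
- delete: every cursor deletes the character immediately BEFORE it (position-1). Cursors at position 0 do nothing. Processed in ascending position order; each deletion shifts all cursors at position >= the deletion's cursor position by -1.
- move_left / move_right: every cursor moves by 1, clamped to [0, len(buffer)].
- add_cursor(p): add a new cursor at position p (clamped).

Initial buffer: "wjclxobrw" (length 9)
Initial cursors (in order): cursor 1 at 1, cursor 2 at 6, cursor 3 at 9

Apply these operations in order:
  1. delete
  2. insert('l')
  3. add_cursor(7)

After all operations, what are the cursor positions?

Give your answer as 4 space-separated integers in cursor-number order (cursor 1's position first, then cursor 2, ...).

Answer: 1 6 9 7

Derivation:
After op 1 (delete): buffer="jclxbr" (len 6), cursors c1@0 c2@4 c3@6, authorship ......
After op 2 (insert('l')): buffer="ljclxlbrl" (len 9), cursors c1@1 c2@6 c3@9, authorship 1....2..3
After op 3 (add_cursor(7)): buffer="ljclxlbrl" (len 9), cursors c1@1 c2@6 c4@7 c3@9, authorship 1....2..3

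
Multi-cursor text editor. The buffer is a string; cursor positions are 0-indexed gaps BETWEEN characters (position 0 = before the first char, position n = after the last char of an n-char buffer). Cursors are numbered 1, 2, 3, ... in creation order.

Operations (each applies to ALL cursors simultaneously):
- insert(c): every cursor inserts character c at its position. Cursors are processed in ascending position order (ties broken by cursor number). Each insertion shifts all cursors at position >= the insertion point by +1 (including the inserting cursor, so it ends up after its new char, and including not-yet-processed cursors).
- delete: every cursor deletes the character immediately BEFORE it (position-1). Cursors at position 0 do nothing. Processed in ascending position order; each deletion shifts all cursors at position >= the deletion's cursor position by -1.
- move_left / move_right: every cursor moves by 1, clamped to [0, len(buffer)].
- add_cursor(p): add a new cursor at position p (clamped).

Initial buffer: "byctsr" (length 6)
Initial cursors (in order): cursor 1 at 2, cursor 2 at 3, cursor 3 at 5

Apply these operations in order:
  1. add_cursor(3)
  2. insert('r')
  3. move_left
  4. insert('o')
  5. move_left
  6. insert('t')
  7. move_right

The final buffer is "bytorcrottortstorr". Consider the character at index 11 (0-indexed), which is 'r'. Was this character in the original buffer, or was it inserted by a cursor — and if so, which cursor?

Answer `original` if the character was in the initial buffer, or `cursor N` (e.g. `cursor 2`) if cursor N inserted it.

After op 1 (add_cursor(3)): buffer="byctsr" (len 6), cursors c1@2 c2@3 c4@3 c3@5, authorship ......
After op 2 (insert('r')): buffer="byrcrrtsrr" (len 10), cursors c1@3 c2@6 c4@6 c3@9, authorship ..1.24..3.
After op 3 (move_left): buffer="byrcrrtsrr" (len 10), cursors c1@2 c2@5 c4@5 c3@8, authorship ..1.24..3.
After op 4 (insert('o')): buffer="byorcroortsorr" (len 14), cursors c1@3 c2@8 c4@8 c3@12, authorship ..11.2244..33.
After op 5 (move_left): buffer="byorcroortsorr" (len 14), cursors c1@2 c2@7 c4@7 c3@11, authorship ..11.2244..33.
After op 6 (insert('t')): buffer="bytorcrottortstorr" (len 18), cursors c1@3 c2@10 c4@10 c3@15, authorship ..111.222444..333.
After op 7 (move_right): buffer="bytorcrottortstorr" (len 18), cursors c1@4 c2@11 c4@11 c3@16, authorship ..111.222444..333.
Authorship (.=original, N=cursor N): . . 1 1 1 . 2 2 2 4 4 4 . . 3 3 3 .
Index 11: author = 4

Answer: cursor 4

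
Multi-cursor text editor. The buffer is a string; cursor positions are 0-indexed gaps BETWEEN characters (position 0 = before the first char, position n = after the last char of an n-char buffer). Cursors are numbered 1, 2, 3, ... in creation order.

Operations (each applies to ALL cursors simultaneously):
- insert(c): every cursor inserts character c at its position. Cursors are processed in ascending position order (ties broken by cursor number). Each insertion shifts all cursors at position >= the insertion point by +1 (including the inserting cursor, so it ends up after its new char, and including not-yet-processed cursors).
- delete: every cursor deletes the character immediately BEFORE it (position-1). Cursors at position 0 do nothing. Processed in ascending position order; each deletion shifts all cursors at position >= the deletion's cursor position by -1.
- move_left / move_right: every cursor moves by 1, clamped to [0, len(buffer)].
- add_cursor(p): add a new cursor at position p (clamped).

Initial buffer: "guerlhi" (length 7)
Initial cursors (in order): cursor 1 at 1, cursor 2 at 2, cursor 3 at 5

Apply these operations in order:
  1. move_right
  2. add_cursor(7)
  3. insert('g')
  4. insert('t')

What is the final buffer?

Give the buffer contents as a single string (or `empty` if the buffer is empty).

After op 1 (move_right): buffer="guerlhi" (len 7), cursors c1@2 c2@3 c3@6, authorship .......
After op 2 (add_cursor(7)): buffer="guerlhi" (len 7), cursors c1@2 c2@3 c3@6 c4@7, authorship .......
After op 3 (insert('g')): buffer="gugegrlhgig" (len 11), cursors c1@3 c2@5 c3@9 c4@11, authorship ..1.2...3.4
After op 4 (insert('t')): buffer="gugtegtrlhgtigt" (len 15), cursors c1@4 c2@7 c3@12 c4@15, authorship ..11.22...33.44

Answer: gugtegtrlhgtigt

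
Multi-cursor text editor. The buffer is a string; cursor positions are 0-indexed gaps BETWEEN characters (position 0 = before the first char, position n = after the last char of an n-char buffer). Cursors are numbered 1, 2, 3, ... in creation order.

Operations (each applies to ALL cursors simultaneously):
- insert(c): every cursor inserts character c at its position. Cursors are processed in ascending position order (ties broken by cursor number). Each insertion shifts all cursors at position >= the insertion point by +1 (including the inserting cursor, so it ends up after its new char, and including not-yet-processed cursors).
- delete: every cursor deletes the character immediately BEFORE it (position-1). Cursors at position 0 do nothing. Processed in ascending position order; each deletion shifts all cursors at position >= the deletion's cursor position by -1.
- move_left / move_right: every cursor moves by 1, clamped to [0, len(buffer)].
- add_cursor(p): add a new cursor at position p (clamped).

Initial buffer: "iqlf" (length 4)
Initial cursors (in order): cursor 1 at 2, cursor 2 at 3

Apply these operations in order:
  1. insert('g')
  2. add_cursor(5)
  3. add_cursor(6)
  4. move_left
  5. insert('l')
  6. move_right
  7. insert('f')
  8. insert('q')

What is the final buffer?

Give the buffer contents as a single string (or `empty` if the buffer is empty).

After op 1 (insert('g')): buffer="iqglgf" (len 6), cursors c1@3 c2@5, authorship ..1.2.
After op 2 (add_cursor(5)): buffer="iqglgf" (len 6), cursors c1@3 c2@5 c3@5, authorship ..1.2.
After op 3 (add_cursor(6)): buffer="iqglgf" (len 6), cursors c1@3 c2@5 c3@5 c4@6, authorship ..1.2.
After op 4 (move_left): buffer="iqglgf" (len 6), cursors c1@2 c2@4 c3@4 c4@5, authorship ..1.2.
After op 5 (insert('l')): buffer="iqlglllglf" (len 10), cursors c1@3 c2@7 c3@7 c4@9, authorship ..11.2324.
After op 6 (move_right): buffer="iqlglllglf" (len 10), cursors c1@4 c2@8 c3@8 c4@10, authorship ..11.2324.
After op 7 (insert('f')): buffer="iqlgflllgfflff" (len 14), cursors c1@5 c2@11 c3@11 c4@14, authorship ..111.232234.4
After op 8 (insert('q')): buffer="iqlgfqlllgffqqlffq" (len 18), cursors c1@6 c2@14 c3@14 c4@18, authorship ..1111.23223234.44

Answer: iqlgfqlllgffqqlffq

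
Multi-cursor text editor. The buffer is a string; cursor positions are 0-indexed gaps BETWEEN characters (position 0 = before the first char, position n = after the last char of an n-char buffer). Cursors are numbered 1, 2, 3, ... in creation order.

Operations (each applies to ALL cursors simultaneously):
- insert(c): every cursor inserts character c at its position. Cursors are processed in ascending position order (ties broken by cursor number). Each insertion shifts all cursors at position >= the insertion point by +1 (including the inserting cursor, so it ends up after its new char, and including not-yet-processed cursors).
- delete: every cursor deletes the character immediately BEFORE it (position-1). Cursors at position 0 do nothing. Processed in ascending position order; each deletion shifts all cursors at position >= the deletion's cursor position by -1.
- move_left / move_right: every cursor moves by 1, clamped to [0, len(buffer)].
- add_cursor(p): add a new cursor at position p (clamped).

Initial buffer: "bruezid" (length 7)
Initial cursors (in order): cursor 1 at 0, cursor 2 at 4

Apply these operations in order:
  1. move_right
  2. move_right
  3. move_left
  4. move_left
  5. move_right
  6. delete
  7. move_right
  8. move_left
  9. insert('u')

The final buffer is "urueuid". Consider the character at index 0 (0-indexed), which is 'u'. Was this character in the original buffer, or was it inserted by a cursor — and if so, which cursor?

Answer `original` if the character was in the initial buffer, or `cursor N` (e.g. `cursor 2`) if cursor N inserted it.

After op 1 (move_right): buffer="bruezid" (len 7), cursors c1@1 c2@5, authorship .......
After op 2 (move_right): buffer="bruezid" (len 7), cursors c1@2 c2@6, authorship .......
After op 3 (move_left): buffer="bruezid" (len 7), cursors c1@1 c2@5, authorship .......
After op 4 (move_left): buffer="bruezid" (len 7), cursors c1@0 c2@4, authorship .......
After op 5 (move_right): buffer="bruezid" (len 7), cursors c1@1 c2@5, authorship .......
After op 6 (delete): buffer="rueid" (len 5), cursors c1@0 c2@3, authorship .....
After op 7 (move_right): buffer="rueid" (len 5), cursors c1@1 c2@4, authorship .....
After op 8 (move_left): buffer="rueid" (len 5), cursors c1@0 c2@3, authorship .....
After op 9 (insert('u')): buffer="urueuid" (len 7), cursors c1@1 c2@5, authorship 1...2..
Authorship (.=original, N=cursor N): 1 . . . 2 . .
Index 0: author = 1

Answer: cursor 1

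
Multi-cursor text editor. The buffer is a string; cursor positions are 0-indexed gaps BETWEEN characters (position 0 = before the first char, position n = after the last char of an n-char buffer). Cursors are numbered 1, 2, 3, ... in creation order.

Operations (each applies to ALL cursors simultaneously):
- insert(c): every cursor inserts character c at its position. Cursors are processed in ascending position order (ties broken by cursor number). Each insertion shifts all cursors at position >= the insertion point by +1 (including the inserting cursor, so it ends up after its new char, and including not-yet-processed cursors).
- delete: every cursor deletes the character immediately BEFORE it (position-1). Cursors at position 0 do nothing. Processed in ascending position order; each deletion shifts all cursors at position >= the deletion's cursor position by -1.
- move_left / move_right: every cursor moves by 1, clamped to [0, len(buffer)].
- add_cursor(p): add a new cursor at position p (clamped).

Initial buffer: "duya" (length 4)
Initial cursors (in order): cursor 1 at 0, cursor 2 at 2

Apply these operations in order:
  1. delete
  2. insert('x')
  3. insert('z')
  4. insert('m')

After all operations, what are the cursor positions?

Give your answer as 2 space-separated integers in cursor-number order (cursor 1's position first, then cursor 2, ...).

Answer: 3 7

Derivation:
After op 1 (delete): buffer="dya" (len 3), cursors c1@0 c2@1, authorship ...
After op 2 (insert('x')): buffer="xdxya" (len 5), cursors c1@1 c2@3, authorship 1.2..
After op 3 (insert('z')): buffer="xzdxzya" (len 7), cursors c1@2 c2@5, authorship 11.22..
After op 4 (insert('m')): buffer="xzmdxzmya" (len 9), cursors c1@3 c2@7, authorship 111.222..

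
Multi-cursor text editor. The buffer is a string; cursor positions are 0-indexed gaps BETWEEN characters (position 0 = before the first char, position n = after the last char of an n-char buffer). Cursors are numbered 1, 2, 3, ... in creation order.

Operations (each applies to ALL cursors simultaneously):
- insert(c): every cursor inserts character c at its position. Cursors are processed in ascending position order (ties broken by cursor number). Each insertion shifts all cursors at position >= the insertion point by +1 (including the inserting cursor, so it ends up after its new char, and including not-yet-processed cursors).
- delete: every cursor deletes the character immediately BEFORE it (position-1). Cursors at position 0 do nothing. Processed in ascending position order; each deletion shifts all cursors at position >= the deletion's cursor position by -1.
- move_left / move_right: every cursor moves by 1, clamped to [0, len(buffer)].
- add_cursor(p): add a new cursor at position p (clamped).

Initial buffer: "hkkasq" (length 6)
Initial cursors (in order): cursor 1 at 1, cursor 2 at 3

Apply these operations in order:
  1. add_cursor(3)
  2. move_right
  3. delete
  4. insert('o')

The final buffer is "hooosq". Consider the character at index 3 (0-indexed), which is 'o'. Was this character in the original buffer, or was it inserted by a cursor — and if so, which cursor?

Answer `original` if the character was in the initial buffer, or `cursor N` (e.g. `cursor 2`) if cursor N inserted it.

After op 1 (add_cursor(3)): buffer="hkkasq" (len 6), cursors c1@1 c2@3 c3@3, authorship ......
After op 2 (move_right): buffer="hkkasq" (len 6), cursors c1@2 c2@4 c3@4, authorship ......
After op 3 (delete): buffer="hsq" (len 3), cursors c1@1 c2@1 c3@1, authorship ...
After op 4 (insert('o')): buffer="hooosq" (len 6), cursors c1@4 c2@4 c3@4, authorship .123..
Authorship (.=original, N=cursor N): . 1 2 3 . .
Index 3: author = 3

Answer: cursor 3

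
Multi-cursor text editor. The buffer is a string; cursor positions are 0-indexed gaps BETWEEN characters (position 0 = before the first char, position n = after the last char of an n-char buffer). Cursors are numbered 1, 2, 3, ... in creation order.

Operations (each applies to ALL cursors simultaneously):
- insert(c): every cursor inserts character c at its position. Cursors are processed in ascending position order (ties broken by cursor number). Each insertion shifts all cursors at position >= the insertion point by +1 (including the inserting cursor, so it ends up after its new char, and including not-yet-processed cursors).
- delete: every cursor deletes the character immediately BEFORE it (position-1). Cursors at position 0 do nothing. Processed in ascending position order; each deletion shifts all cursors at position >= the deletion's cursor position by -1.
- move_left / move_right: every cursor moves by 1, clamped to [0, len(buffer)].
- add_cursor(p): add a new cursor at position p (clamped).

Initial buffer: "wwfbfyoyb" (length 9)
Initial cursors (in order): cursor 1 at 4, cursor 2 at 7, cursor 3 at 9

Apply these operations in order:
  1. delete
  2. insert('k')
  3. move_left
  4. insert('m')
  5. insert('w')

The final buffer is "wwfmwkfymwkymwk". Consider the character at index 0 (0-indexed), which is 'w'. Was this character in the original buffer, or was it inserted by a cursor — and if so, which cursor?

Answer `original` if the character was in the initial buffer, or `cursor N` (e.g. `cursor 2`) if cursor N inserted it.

After op 1 (delete): buffer="wwffyy" (len 6), cursors c1@3 c2@5 c3@6, authorship ......
After op 2 (insert('k')): buffer="wwfkfykyk" (len 9), cursors c1@4 c2@7 c3@9, authorship ...1..2.3
After op 3 (move_left): buffer="wwfkfykyk" (len 9), cursors c1@3 c2@6 c3@8, authorship ...1..2.3
After op 4 (insert('m')): buffer="wwfmkfymkymk" (len 12), cursors c1@4 c2@8 c3@11, authorship ...11..22.33
After op 5 (insert('w')): buffer="wwfmwkfymwkymwk" (len 15), cursors c1@5 c2@10 c3@14, authorship ...111..222.333
Authorship (.=original, N=cursor N): . . . 1 1 1 . . 2 2 2 . 3 3 3
Index 0: author = original

Answer: original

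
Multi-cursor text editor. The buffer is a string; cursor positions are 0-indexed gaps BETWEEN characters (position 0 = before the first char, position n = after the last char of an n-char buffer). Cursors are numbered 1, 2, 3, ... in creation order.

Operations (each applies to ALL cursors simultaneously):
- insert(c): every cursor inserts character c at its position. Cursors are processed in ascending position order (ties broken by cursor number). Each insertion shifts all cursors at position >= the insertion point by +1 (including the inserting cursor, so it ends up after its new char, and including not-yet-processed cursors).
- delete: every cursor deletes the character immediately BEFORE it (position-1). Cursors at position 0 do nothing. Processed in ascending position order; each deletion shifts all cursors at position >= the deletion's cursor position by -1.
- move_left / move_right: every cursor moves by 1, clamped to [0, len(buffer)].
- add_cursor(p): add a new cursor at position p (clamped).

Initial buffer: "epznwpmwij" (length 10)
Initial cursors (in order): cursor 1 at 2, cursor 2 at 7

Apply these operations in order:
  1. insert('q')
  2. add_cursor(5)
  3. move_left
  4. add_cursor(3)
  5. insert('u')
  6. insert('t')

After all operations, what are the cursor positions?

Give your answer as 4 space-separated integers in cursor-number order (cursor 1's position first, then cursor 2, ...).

After op 1 (insert('q')): buffer="epqznwpmqwij" (len 12), cursors c1@3 c2@9, authorship ..1.....2...
After op 2 (add_cursor(5)): buffer="epqznwpmqwij" (len 12), cursors c1@3 c3@5 c2@9, authorship ..1.....2...
After op 3 (move_left): buffer="epqznwpmqwij" (len 12), cursors c1@2 c3@4 c2@8, authorship ..1.....2...
After op 4 (add_cursor(3)): buffer="epqznwpmqwij" (len 12), cursors c1@2 c4@3 c3@4 c2@8, authorship ..1.....2...
After op 5 (insert('u')): buffer="epuquzunwpmuqwij" (len 16), cursors c1@3 c4@5 c3@7 c2@12, authorship ..114.3....22...
After op 6 (insert('t')): buffer="eputqutzutnwpmutqwij" (len 20), cursors c1@4 c4@7 c3@10 c2@16, authorship ..11144.33....222...

Answer: 4 16 10 7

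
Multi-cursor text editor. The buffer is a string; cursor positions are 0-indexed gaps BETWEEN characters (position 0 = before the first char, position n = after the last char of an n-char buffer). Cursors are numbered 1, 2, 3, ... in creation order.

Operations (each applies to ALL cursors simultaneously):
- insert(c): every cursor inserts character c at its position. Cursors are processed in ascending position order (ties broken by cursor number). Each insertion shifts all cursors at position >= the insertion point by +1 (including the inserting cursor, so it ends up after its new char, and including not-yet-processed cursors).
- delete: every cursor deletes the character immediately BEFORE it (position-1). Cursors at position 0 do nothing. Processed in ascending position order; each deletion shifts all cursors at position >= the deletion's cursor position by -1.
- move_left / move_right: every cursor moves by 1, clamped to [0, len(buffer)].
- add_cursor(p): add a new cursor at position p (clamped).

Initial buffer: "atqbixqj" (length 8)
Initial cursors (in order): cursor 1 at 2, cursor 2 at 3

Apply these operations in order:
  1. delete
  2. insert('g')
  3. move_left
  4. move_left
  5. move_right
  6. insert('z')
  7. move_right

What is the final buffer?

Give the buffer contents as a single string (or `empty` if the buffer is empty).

Answer: agzzgbixqj

Derivation:
After op 1 (delete): buffer="abixqj" (len 6), cursors c1@1 c2@1, authorship ......
After op 2 (insert('g')): buffer="aggbixqj" (len 8), cursors c1@3 c2@3, authorship .12.....
After op 3 (move_left): buffer="aggbixqj" (len 8), cursors c1@2 c2@2, authorship .12.....
After op 4 (move_left): buffer="aggbixqj" (len 8), cursors c1@1 c2@1, authorship .12.....
After op 5 (move_right): buffer="aggbixqj" (len 8), cursors c1@2 c2@2, authorship .12.....
After op 6 (insert('z')): buffer="agzzgbixqj" (len 10), cursors c1@4 c2@4, authorship .1122.....
After op 7 (move_right): buffer="agzzgbixqj" (len 10), cursors c1@5 c2@5, authorship .1122.....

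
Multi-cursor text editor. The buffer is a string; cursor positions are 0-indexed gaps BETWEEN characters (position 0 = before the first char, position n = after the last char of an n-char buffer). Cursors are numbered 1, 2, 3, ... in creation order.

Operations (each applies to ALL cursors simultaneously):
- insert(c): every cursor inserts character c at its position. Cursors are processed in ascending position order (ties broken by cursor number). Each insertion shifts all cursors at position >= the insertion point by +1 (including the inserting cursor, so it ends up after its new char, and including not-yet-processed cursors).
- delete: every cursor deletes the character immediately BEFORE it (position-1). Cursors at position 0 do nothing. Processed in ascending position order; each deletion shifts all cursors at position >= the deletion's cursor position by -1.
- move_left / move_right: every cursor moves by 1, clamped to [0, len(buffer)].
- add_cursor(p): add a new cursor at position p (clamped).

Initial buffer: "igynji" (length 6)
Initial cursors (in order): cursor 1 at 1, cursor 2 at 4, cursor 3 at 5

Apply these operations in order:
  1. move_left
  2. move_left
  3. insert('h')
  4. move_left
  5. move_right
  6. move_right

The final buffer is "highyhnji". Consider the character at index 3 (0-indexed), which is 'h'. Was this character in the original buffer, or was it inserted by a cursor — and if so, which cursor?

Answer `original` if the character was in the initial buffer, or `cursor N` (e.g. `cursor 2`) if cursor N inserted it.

After op 1 (move_left): buffer="igynji" (len 6), cursors c1@0 c2@3 c3@4, authorship ......
After op 2 (move_left): buffer="igynji" (len 6), cursors c1@0 c2@2 c3@3, authorship ......
After op 3 (insert('h')): buffer="highyhnji" (len 9), cursors c1@1 c2@4 c3@6, authorship 1..2.3...
After op 4 (move_left): buffer="highyhnji" (len 9), cursors c1@0 c2@3 c3@5, authorship 1..2.3...
After op 5 (move_right): buffer="highyhnji" (len 9), cursors c1@1 c2@4 c3@6, authorship 1..2.3...
After op 6 (move_right): buffer="highyhnji" (len 9), cursors c1@2 c2@5 c3@7, authorship 1..2.3...
Authorship (.=original, N=cursor N): 1 . . 2 . 3 . . .
Index 3: author = 2

Answer: cursor 2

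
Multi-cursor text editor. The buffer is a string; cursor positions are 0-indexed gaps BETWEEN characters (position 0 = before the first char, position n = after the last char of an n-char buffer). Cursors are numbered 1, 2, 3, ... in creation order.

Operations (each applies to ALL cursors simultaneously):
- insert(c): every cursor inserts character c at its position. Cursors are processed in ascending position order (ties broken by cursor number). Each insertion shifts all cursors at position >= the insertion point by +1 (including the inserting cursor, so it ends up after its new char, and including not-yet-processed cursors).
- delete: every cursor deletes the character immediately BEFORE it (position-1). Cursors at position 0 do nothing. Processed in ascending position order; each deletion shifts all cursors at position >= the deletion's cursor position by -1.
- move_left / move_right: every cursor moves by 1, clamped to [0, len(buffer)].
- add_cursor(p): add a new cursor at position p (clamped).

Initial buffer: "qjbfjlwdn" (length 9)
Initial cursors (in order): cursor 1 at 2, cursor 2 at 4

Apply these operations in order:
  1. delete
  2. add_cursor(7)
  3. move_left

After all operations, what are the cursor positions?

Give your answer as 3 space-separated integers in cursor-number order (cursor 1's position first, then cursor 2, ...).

Answer: 0 1 6

Derivation:
After op 1 (delete): buffer="qbjlwdn" (len 7), cursors c1@1 c2@2, authorship .......
After op 2 (add_cursor(7)): buffer="qbjlwdn" (len 7), cursors c1@1 c2@2 c3@7, authorship .......
After op 3 (move_left): buffer="qbjlwdn" (len 7), cursors c1@0 c2@1 c3@6, authorship .......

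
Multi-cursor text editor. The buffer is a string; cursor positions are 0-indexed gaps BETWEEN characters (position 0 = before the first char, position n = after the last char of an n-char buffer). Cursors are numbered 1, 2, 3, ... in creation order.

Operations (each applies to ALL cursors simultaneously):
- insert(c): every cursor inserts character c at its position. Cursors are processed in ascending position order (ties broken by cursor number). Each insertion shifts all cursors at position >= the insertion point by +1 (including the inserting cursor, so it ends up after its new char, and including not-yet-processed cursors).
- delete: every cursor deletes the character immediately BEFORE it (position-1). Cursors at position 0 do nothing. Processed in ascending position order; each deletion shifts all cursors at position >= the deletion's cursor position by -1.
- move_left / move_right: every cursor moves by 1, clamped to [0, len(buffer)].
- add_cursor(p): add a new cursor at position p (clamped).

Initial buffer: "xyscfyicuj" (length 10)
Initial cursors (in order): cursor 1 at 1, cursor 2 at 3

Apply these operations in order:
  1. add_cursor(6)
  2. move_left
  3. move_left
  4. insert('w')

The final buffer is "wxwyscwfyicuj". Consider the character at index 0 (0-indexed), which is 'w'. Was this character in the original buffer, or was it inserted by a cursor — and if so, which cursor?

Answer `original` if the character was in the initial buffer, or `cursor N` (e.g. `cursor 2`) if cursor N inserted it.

After op 1 (add_cursor(6)): buffer="xyscfyicuj" (len 10), cursors c1@1 c2@3 c3@6, authorship ..........
After op 2 (move_left): buffer="xyscfyicuj" (len 10), cursors c1@0 c2@2 c3@5, authorship ..........
After op 3 (move_left): buffer="xyscfyicuj" (len 10), cursors c1@0 c2@1 c3@4, authorship ..........
After op 4 (insert('w')): buffer="wxwyscwfyicuj" (len 13), cursors c1@1 c2@3 c3@7, authorship 1.2...3......
Authorship (.=original, N=cursor N): 1 . 2 . . . 3 . . . . . .
Index 0: author = 1

Answer: cursor 1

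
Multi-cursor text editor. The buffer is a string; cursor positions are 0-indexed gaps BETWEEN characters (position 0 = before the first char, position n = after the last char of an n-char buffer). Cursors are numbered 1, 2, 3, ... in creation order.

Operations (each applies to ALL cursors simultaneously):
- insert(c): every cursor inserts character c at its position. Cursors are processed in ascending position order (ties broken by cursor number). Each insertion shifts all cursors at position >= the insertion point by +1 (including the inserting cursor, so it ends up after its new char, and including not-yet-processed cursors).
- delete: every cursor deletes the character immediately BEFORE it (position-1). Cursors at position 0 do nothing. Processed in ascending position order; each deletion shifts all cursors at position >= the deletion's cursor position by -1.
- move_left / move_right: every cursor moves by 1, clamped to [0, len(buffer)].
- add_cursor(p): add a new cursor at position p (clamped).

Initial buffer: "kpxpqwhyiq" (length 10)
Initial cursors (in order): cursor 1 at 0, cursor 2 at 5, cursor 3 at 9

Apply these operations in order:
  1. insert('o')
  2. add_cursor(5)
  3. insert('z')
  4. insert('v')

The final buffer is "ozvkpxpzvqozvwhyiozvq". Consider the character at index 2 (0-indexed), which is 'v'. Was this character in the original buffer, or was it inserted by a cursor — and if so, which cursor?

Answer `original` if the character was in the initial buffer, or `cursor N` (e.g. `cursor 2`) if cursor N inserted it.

Answer: cursor 1

Derivation:
After op 1 (insert('o')): buffer="okpxpqowhyioq" (len 13), cursors c1@1 c2@7 c3@12, authorship 1.....2....3.
After op 2 (add_cursor(5)): buffer="okpxpqowhyioq" (len 13), cursors c1@1 c4@5 c2@7 c3@12, authorship 1.....2....3.
After op 3 (insert('z')): buffer="ozkpxpzqozwhyiozq" (len 17), cursors c1@2 c4@7 c2@10 c3@16, authorship 11....4.22....33.
After op 4 (insert('v')): buffer="ozvkpxpzvqozvwhyiozvq" (len 21), cursors c1@3 c4@9 c2@13 c3@20, authorship 111....44.222....333.
Authorship (.=original, N=cursor N): 1 1 1 . . . . 4 4 . 2 2 2 . . . . 3 3 3 .
Index 2: author = 1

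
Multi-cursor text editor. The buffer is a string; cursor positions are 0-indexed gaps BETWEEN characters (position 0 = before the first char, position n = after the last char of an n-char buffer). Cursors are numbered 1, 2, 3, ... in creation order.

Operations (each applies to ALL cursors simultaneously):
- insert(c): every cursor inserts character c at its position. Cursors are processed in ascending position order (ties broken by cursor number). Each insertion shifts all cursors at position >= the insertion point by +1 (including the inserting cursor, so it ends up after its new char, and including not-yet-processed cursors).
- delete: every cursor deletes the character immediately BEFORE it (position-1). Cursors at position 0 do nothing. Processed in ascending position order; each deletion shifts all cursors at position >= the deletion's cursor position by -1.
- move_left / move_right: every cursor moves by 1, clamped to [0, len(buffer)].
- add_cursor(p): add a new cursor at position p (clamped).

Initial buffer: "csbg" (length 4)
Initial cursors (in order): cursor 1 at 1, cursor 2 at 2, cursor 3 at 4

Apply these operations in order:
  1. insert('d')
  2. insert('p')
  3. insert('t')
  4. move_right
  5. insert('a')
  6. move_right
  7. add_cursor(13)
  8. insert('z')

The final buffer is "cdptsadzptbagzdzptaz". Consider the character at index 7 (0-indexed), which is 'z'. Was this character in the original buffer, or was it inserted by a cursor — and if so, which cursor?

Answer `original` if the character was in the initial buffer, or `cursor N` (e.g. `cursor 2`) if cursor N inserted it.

After op 1 (insert('d')): buffer="cdsdbgd" (len 7), cursors c1@2 c2@4 c3@7, authorship .1.2..3
After op 2 (insert('p')): buffer="cdpsdpbgdp" (len 10), cursors c1@3 c2@6 c3@10, authorship .11.22..33
After op 3 (insert('t')): buffer="cdptsdptbgdpt" (len 13), cursors c1@4 c2@8 c3@13, authorship .111.222..333
After op 4 (move_right): buffer="cdptsdptbgdpt" (len 13), cursors c1@5 c2@9 c3@13, authorship .111.222..333
After op 5 (insert('a')): buffer="cdptsadptbagdpta" (len 16), cursors c1@6 c2@11 c3@16, authorship .111.1222.2.3333
After op 6 (move_right): buffer="cdptsadptbagdpta" (len 16), cursors c1@7 c2@12 c3@16, authorship .111.1222.2.3333
After op 7 (add_cursor(13)): buffer="cdptsadptbagdpta" (len 16), cursors c1@7 c2@12 c4@13 c3@16, authorship .111.1222.2.3333
After op 8 (insert('z')): buffer="cdptsadzptbagzdzptaz" (len 20), cursors c1@8 c2@14 c4@16 c3@20, authorship .111.12122.2.2343333
Authorship (.=original, N=cursor N): . 1 1 1 . 1 2 1 2 2 . 2 . 2 3 4 3 3 3 3
Index 7: author = 1

Answer: cursor 1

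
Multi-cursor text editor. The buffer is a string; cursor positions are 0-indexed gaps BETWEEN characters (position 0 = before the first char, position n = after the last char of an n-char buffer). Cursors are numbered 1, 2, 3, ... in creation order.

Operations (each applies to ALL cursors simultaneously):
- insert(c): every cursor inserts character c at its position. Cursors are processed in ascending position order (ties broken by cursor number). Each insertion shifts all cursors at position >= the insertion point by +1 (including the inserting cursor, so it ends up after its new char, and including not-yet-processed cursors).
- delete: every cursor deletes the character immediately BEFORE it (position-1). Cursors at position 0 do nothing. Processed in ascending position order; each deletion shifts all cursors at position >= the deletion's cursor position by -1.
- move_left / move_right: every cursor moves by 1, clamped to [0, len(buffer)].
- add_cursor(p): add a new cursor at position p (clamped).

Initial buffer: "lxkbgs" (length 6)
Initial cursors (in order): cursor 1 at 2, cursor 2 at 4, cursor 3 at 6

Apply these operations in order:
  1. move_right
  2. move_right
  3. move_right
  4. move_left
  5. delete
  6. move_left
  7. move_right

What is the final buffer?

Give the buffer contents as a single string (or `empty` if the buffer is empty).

After op 1 (move_right): buffer="lxkbgs" (len 6), cursors c1@3 c2@5 c3@6, authorship ......
After op 2 (move_right): buffer="lxkbgs" (len 6), cursors c1@4 c2@6 c3@6, authorship ......
After op 3 (move_right): buffer="lxkbgs" (len 6), cursors c1@5 c2@6 c3@6, authorship ......
After op 4 (move_left): buffer="lxkbgs" (len 6), cursors c1@4 c2@5 c3@5, authorship ......
After op 5 (delete): buffer="lxs" (len 3), cursors c1@2 c2@2 c3@2, authorship ...
After op 6 (move_left): buffer="lxs" (len 3), cursors c1@1 c2@1 c3@1, authorship ...
After op 7 (move_right): buffer="lxs" (len 3), cursors c1@2 c2@2 c3@2, authorship ...

Answer: lxs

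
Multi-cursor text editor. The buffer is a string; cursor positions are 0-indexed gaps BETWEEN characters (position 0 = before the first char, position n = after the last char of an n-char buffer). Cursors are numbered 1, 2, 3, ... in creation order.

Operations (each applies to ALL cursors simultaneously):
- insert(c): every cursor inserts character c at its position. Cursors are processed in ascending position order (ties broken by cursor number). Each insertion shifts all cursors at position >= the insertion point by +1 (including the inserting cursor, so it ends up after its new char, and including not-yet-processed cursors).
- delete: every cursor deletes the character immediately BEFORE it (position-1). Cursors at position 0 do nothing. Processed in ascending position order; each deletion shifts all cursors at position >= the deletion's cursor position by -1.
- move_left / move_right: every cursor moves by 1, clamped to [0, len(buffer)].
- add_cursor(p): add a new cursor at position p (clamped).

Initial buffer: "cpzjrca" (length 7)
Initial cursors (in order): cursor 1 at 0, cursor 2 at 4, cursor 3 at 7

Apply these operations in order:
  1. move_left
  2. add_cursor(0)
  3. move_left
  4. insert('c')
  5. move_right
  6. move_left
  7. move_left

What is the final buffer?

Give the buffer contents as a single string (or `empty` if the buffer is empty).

After op 1 (move_left): buffer="cpzjrca" (len 7), cursors c1@0 c2@3 c3@6, authorship .......
After op 2 (add_cursor(0)): buffer="cpzjrca" (len 7), cursors c1@0 c4@0 c2@3 c3@6, authorship .......
After op 3 (move_left): buffer="cpzjrca" (len 7), cursors c1@0 c4@0 c2@2 c3@5, authorship .......
After op 4 (insert('c')): buffer="cccpczjrcca" (len 11), cursors c1@2 c4@2 c2@5 c3@9, authorship 14..2...3..
After op 5 (move_right): buffer="cccpczjrcca" (len 11), cursors c1@3 c4@3 c2@6 c3@10, authorship 14..2...3..
After op 6 (move_left): buffer="cccpczjrcca" (len 11), cursors c1@2 c4@2 c2@5 c3@9, authorship 14..2...3..
After op 7 (move_left): buffer="cccpczjrcca" (len 11), cursors c1@1 c4@1 c2@4 c3@8, authorship 14..2...3..

Answer: cccpczjrcca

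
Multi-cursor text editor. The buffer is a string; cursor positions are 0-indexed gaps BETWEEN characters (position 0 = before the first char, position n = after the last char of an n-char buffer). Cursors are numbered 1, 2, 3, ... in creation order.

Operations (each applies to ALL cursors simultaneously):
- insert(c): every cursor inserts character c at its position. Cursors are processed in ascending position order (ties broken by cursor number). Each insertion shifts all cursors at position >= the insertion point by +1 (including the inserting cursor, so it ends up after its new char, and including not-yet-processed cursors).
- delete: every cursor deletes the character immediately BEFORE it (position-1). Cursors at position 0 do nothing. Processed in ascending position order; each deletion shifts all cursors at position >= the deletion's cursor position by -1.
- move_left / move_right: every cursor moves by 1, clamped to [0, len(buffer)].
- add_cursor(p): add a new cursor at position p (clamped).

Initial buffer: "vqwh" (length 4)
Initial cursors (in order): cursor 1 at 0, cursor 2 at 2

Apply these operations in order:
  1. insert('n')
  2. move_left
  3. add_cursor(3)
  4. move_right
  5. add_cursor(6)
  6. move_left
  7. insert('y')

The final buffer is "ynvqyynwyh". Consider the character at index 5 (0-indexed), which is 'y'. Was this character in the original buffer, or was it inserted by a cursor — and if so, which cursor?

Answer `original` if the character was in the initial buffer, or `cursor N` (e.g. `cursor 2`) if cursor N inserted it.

After op 1 (insert('n')): buffer="nvqnwh" (len 6), cursors c1@1 c2@4, authorship 1..2..
After op 2 (move_left): buffer="nvqnwh" (len 6), cursors c1@0 c2@3, authorship 1..2..
After op 3 (add_cursor(3)): buffer="nvqnwh" (len 6), cursors c1@0 c2@3 c3@3, authorship 1..2..
After op 4 (move_right): buffer="nvqnwh" (len 6), cursors c1@1 c2@4 c3@4, authorship 1..2..
After op 5 (add_cursor(6)): buffer="nvqnwh" (len 6), cursors c1@1 c2@4 c3@4 c4@6, authorship 1..2..
After op 6 (move_left): buffer="nvqnwh" (len 6), cursors c1@0 c2@3 c3@3 c4@5, authorship 1..2..
After op 7 (insert('y')): buffer="ynvqyynwyh" (len 10), cursors c1@1 c2@6 c3@6 c4@9, authorship 11..232.4.
Authorship (.=original, N=cursor N): 1 1 . . 2 3 2 . 4 .
Index 5: author = 3

Answer: cursor 3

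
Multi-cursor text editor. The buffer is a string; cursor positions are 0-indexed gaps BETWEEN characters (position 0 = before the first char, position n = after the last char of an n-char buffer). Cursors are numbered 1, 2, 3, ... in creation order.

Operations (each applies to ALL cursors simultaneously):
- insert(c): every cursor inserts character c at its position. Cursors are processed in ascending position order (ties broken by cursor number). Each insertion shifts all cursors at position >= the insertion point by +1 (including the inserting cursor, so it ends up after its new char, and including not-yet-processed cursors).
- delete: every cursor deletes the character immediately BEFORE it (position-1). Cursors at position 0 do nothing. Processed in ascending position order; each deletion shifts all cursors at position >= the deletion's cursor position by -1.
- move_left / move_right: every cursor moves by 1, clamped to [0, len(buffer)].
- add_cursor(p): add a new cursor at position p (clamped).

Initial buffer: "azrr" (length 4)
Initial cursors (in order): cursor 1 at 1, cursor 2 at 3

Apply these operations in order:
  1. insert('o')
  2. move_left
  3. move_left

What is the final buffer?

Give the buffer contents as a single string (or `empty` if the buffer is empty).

Answer: aozror

Derivation:
After op 1 (insert('o')): buffer="aozror" (len 6), cursors c1@2 c2@5, authorship .1..2.
After op 2 (move_left): buffer="aozror" (len 6), cursors c1@1 c2@4, authorship .1..2.
After op 3 (move_left): buffer="aozror" (len 6), cursors c1@0 c2@3, authorship .1..2.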